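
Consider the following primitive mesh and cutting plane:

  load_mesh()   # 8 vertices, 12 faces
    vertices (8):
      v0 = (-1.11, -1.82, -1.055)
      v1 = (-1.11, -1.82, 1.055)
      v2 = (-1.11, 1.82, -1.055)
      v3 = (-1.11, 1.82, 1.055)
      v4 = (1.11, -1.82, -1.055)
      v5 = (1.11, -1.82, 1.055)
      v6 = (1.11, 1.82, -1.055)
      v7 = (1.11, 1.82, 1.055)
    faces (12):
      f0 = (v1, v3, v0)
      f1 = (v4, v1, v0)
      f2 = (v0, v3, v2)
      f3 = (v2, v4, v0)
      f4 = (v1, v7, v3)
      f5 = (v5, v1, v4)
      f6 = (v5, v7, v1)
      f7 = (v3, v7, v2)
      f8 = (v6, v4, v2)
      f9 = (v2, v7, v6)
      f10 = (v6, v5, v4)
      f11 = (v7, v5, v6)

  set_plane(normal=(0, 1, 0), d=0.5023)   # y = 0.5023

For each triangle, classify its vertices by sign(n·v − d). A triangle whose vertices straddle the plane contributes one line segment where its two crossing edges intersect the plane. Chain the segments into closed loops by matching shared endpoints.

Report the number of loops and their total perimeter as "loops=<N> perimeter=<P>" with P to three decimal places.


Straddling triangles (8 of 12):
  (v1,v3,v0) [-+-] → (-1.11, 0.5023, 1.055)–(-1.11, 0.5023, 0.291168)  len=0.7638
  (v0,v3,v2) [-++] → (-1.11, 0.5023, 0.291168)–(-1.11, 0.5023, -1.055)  len=1.3462
  (v2,v4,v0) [+--] → (-0.306348, 0.5023, -1.055)–(-1.11, 0.5023, -1.055)  len=0.8037
  (v1,v7,v3) [-++] → (0.306348, 0.5023, 1.055)–(-1.11, 0.5023, 1.055)  len=1.4163
  (v5,v7,v1) [-+-] → (1.11, 0.5023, 1.055)–(0.306348, 0.5023, 1.055)  len=0.8037
  (v6,v4,v2) [+-+] → (1.11, 0.5023, -1.055)–(-0.306348, 0.5023, -1.055)  len=1.4163
  (v6,v5,v4) [+--] → (1.11, 0.5023, -0.291168)–(1.11, 0.5023, -1.055)  len=0.7638
  (v7,v5,v6) [+-+] → (1.11, 0.5023, 1.055)–(1.11, 0.5023, -0.291168)  len=1.3462

Chained into 1 loop(s):
  loop 1: 8 segments, perimeter = 8.6600
Total perimeter = 8.660

loops=1 perimeter=8.660


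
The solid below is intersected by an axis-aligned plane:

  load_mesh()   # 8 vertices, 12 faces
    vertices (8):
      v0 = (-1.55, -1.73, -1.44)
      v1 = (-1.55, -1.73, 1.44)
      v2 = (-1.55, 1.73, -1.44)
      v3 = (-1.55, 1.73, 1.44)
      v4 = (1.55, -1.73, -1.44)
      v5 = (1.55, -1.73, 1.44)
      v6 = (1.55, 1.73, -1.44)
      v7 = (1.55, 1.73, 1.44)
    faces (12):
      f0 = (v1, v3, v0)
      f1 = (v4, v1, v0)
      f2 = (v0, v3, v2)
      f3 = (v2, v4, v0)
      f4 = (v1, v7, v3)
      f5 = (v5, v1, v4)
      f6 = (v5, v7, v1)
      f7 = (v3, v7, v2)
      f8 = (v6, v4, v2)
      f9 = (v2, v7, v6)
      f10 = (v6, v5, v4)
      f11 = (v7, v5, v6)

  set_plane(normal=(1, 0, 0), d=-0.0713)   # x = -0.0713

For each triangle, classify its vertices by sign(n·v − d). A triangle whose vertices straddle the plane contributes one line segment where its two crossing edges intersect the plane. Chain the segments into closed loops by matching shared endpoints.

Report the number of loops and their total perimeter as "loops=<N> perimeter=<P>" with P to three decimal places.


Straddling triangles (8 of 12):
  (v4,v1,v0) [+--] → (-0.0713, -1.73, 0.06624)–(-0.0713, -1.73, -1.44)  len=1.5062
  (v2,v4,v0) [-+-] → (-0.0713, 0.07958, -1.44)–(-0.0713, -1.73, -1.44)  len=1.8096
  (v1,v7,v3) [-+-] → (-0.0713, -0.07958, 1.44)–(-0.0713, 1.73, 1.44)  len=1.8096
  (v5,v1,v4) [+-+] → (-0.0713, -1.73, 1.44)–(-0.0713, -1.73, 0.06624)  len=1.3738
  (v5,v7,v1) [++-] → (-0.0713, -0.07958, 1.44)–(-0.0713, -1.73, 1.44)  len=1.6504
  (v3,v7,v2) [-+-] → (-0.0713, 1.73, 1.44)–(-0.0713, 1.73, -0.06624)  len=1.5062
  (v6,v4,v2) [++-] → (-0.0713, 0.07958, -1.44)–(-0.0713, 1.73, -1.44)  len=1.6504
  (v2,v7,v6) [-++] → (-0.0713, 1.73, -0.06624)–(-0.0713, 1.73, -1.44)  len=1.3738

Chained into 1 loop(s):
  loop 1: 8 segments, perimeter = 12.6800
Total perimeter = 12.680

loops=1 perimeter=12.680


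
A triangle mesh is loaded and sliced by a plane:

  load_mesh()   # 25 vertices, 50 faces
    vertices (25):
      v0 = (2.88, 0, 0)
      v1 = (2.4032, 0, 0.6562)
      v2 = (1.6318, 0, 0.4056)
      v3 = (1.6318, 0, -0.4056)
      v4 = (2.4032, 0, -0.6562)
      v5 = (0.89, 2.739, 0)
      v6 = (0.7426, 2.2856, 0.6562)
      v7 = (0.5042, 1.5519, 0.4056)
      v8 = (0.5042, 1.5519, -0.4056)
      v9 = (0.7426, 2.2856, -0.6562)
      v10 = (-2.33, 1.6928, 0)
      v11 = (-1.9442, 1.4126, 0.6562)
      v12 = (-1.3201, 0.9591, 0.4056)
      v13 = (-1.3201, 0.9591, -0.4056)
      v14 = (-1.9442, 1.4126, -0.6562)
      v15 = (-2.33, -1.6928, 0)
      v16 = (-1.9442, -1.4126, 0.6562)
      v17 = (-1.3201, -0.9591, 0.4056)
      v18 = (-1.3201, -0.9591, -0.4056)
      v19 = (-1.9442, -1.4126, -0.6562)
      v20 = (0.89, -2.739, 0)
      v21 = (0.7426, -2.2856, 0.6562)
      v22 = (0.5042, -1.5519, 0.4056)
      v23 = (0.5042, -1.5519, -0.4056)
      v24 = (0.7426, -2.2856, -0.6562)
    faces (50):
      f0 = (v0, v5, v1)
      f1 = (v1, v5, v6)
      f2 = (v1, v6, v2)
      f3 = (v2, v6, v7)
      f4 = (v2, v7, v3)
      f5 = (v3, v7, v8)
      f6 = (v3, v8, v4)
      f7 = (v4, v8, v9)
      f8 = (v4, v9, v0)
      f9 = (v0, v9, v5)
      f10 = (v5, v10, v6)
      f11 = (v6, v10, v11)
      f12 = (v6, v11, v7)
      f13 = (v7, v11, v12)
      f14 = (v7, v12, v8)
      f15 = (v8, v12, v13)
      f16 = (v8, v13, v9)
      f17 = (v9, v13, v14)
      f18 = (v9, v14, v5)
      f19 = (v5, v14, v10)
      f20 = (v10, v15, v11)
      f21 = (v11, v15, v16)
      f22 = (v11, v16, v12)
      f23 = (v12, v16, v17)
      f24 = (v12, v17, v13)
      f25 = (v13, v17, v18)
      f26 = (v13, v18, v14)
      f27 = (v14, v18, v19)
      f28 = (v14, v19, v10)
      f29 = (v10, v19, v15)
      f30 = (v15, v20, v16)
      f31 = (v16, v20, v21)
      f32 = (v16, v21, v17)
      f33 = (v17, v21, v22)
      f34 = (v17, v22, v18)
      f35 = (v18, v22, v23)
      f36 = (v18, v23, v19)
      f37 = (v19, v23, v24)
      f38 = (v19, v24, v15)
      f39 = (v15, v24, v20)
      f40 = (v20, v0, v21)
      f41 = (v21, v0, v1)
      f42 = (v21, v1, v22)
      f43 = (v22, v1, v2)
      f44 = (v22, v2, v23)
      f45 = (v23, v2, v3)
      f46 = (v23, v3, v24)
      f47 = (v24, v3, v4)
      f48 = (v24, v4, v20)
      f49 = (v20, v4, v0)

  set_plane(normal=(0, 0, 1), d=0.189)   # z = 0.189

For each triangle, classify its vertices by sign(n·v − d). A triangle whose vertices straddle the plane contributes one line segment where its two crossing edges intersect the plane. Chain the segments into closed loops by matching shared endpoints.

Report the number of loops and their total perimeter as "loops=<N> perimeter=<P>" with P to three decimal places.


Straddling triangles (20 of 50):
  (v0,v5,v1) [--+] → (1.32583, 1.95011, 0.189)–(2.74267, 0, 0.189)  len=2.4105
  (v1,v5,v6) [+-+] → (1.32583, 1.95011, 0.189)–(0.847546, 2.60841, 0.189)  len=0.8137
  (v2,v7,v3) [++-] → (0.805283, 1.13752, 0.189)–(1.6318, 0, 0.189)  len=1.4061
  (v3,v7,v8) [-+-] → (0.805283, 1.13752, 0.189)–(0.5042, 1.5519, 0.189)  len=0.5122
  (v5,v10,v6) [--+] → (-1.44502, 1.86354, 0.189)–(0.847546, 2.60841, 0.189)  len=2.4105
  (v6,v10,v11) [+-+] → (-1.44502, 1.86354, 0.189)–(-2.21888, 1.6121, 0.189)  len=0.8137
  (v7,v12,v8) [++-] → (-0.83299, 1.11738, 0.189)–(0.5042, 1.5519, 0.189)  len=1.4060
  (v8,v12,v13) [-+-] → (-0.83299, 1.11738, 0.189)–(-1.3201, 0.9591, 0.189)  len=0.5122
  (v10,v15,v11) [--+] → (-2.21888, -0.798377, 0.189)–(-2.21888, 1.6121, 0.189)  len=2.4105
  (v11,v15,v16) [+-+] → (-2.21888, -0.798377, 0.189)–(-2.21888, -1.6121, 0.189)  len=0.8137
  (v12,v17,v13) [++-] → (-1.3201, -0.446918, 0.189)–(-1.3201, 0.9591, 0.189)  len=1.4060
  (v13,v17,v18) [-+-] → (-1.3201, -0.446918, 0.189)–(-1.3201, -0.9591, 0.189)  len=0.5122
  (v15,v20,v16) [--+] → (0.0736882, -2.35697, 0.189)–(-2.21888, -1.6121, 0.189)  len=2.4105
  (v16,v20,v21) [+-+] → (0.0736882, -2.35697, 0.189)–(0.847546, -2.60841, 0.189)  len=0.8137
  (v17,v22,v18) [++-] → (0.0170903, -1.39362, 0.189)–(-1.3201, -0.9591, 0.189)  len=1.4060
  (v18,v22,v23) [-+-] → (0.0170903, -1.39362, 0.189)–(0.5042, -1.5519, 0.189)  len=0.5122
  (v20,v0,v21) [--+] → (2.26438, -0.658303, 0.189)–(0.847546, -2.60841, 0.189)  len=2.4105
  (v21,v0,v1) [+-+] → (2.26438, -0.658303, 0.189)–(2.74267, 0, 0.189)  len=0.8137
  (v22,v2,v23) [++-] → (1.33072, -0.414376, 0.189)–(0.5042, -1.5519, 0.189)  len=1.4061
  (v23,v2,v3) [-+-] → (1.33072, -0.414376, 0.189)–(1.6318, 0, 0.189)  len=0.5122

Chained into 2 loop(s):
  loop 1: 10 segments, perimeter = 16.1210
  loop 2: 10 segments, perimeter = 9.5912
Total perimeter = 25.712

loops=2 perimeter=25.712


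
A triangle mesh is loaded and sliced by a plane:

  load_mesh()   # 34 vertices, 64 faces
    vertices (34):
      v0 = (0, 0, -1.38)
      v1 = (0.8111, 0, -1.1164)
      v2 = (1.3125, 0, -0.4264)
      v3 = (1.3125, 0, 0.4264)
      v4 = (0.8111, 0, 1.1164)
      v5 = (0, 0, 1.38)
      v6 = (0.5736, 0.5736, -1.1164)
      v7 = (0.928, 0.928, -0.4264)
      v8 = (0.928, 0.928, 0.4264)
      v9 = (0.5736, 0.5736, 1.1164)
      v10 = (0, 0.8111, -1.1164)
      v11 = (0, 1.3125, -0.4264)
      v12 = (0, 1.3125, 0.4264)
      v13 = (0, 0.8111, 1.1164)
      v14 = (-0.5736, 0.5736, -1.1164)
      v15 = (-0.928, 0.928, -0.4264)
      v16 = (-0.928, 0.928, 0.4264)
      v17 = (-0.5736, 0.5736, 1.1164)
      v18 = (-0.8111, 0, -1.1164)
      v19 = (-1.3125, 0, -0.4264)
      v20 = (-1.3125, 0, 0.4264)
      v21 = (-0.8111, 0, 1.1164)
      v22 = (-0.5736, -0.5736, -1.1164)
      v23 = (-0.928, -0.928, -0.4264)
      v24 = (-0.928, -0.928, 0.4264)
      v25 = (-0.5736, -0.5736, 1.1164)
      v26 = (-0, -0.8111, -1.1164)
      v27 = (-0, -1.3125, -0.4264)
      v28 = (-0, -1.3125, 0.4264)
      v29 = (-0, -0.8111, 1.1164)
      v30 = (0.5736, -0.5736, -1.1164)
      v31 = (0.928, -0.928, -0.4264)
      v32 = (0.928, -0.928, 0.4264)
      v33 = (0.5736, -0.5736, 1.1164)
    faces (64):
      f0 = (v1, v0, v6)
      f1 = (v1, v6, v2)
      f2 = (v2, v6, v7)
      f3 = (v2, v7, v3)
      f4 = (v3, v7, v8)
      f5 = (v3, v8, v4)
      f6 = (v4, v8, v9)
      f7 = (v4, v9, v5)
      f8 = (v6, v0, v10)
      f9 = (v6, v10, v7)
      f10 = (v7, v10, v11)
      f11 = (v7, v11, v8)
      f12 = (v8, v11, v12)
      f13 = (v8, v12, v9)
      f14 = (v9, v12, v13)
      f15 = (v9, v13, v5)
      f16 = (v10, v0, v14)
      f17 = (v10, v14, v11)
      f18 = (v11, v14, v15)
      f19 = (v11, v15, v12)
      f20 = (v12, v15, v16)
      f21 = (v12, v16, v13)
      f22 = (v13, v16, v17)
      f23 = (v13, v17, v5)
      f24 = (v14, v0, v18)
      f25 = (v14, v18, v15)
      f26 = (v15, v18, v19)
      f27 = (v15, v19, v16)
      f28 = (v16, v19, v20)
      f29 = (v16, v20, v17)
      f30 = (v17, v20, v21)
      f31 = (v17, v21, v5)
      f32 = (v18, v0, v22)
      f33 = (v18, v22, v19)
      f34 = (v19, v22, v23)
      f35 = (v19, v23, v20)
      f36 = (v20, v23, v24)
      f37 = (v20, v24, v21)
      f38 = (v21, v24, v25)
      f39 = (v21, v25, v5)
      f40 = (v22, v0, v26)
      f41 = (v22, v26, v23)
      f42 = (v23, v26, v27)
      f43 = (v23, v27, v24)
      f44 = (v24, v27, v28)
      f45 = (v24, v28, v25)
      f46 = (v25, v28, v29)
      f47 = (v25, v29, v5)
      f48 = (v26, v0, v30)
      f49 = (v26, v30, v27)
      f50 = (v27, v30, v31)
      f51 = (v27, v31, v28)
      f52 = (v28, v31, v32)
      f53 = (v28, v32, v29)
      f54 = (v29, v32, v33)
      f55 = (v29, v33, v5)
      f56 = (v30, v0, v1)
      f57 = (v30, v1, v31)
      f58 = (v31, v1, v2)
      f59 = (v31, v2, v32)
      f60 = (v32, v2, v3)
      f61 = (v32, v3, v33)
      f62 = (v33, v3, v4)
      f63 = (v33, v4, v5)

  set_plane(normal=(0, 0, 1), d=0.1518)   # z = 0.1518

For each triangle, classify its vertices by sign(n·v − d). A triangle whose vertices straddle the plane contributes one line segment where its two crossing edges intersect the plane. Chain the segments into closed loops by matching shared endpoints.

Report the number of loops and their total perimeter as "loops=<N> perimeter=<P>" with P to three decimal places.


loops=1 perimeter=8.036

Straddling triangles (16 of 64):
  (v2,v7,v3) [--+] → (1.18869, 0.298814, 0.1518)–(1.3125, 0, 0.1518)  len=0.3234
  (v3,v7,v8) [+-+] → (1.18869, 0.298814, 0.1518)–(0.928, 0.928, 0.1518)  len=0.6811
  (v7,v11,v8) [--+] → (0.629186, 1.05181, 0.1518)–(0.928, 0.928, 0.1518)  len=0.3234
  (v8,v11,v12) [+-+] → (0.629186, 1.05181, 0.1518)–(0, 1.3125, 0.1518)  len=0.6811
  (v11,v15,v12) [--+] → (-0.298814, 1.18869, 0.1518)–(0, 1.3125, 0.1518)  len=0.3234
  (v12,v15,v16) [+-+] → (-0.298814, 1.18869, 0.1518)–(-0.928, 0.928, 0.1518)  len=0.6811
  (v15,v19,v16) [--+] → (-1.05181, 0.629186, 0.1518)–(-0.928, 0.928, 0.1518)  len=0.3234
  (v16,v19,v20) [+-+] → (-1.05181, 0.629186, 0.1518)–(-1.3125, 0, 0.1518)  len=0.6811
  (v19,v23,v20) [--+] → (-1.18869, -0.298814, 0.1518)–(-1.3125, 0, 0.1518)  len=0.3234
  (v20,v23,v24) [+-+] → (-1.18869, -0.298814, 0.1518)–(-0.928, -0.928, 0.1518)  len=0.6811
  (v23,v27,v24) [--+] → (-0.629186, -1.05181, 0.1518)–(-0.928, -0.928, 0.1518)  len=0.3234
  (v24,v27,v28) [+-+] → (-0.629186, -1.05181, 0.1518)–(0, -1.3125, 0.1518)  len=0.6811
  (v27,v31,v28) [--+] → (0.298814, -1.18869, 0.1518)–(0, -1.3125, 0.1518)  len=0.3234
  (v28,v31,v32) [+-+] → (0.298814, -1.18869, 0.1518)–(0.928, -0.928, 0.1518)  len=0.6811
  (v31,v2,v32) [--+] → (1.05181, -0.629186, 0.1518)–(0.928, -0.928, 0.1518)  len=0.3234
  (v32,v2,v3) [+-+] → (1.05181, -0.629186, 0.1518)–(1.3125, 0, 0.1518)  len=0.6811

Chained into 1 loop(s):
  loop 1: 16 segments, perimeter = 8.0360
Total perimeter = 8.036


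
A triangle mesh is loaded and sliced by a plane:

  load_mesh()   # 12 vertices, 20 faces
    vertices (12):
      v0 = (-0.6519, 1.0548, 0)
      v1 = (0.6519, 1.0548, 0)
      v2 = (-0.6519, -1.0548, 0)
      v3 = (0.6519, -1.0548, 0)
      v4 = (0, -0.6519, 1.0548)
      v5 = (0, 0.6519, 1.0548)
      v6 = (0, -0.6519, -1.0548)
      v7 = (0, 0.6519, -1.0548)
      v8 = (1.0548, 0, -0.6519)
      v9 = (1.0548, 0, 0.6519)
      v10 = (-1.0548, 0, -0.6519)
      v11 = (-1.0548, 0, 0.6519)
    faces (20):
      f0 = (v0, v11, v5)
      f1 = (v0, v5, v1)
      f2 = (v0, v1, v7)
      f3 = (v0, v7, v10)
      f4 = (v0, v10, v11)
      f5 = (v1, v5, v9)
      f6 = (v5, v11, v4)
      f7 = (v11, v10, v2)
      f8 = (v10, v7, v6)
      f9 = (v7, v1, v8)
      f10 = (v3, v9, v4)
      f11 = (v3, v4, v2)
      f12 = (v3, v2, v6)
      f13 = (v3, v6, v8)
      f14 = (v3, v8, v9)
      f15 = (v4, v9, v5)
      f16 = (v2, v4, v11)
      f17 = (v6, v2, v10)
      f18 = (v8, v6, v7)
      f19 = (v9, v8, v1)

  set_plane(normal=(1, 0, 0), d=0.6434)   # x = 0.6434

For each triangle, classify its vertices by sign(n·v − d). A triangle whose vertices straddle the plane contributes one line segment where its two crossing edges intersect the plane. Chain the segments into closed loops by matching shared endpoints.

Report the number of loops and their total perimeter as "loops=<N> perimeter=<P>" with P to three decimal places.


Straddling triangles (10 of 20):
  (v0,v5,v1) [--+] → (0.6434, 1.04955, 0.0137533)–(0.6434, 1.0548, 0)  len=0.0147
  (v0,v1,v7) [-+-] → (0.6434, 1.0548, 0)–(0.6434, 1.04955, -0.0137533)  len=0.0147
  (v1,v5,v9) [+-+] → (0.6434, 1.04955, 0.0137533)–(0.6434, 0.254258, 0.809042)  len=1.1247
  (v7,v1,v8) [-++] → (0.6434, 1.04955, -0.0137533)–(0.6434, 0.254258, -0.809042)  len=1.1247
  (v3,v9,v4) [++-] → (0.6434, -0.254258, 0.809042)–(0.6434, -1.04955, 0.0137533)  len=1.1247
  (v3,v4,v2) [+--] → (0.6434, -1.04955, 0.0137533)–(0.6434, -1.0548, 0)  len=0.0147
  (v3,v2,v6) [+--] → (0.6434, -1.0548, 0)–(0.6434, -1.04955, -0.0137533)  len=0.0147
  (v3,v6,v8) [+-+] → (0.6434, -1.04955, -0.0137533)–(0.6434, -0.254258, -0.809042)  len=1.1247
  (v4,v9,v5) [-+-] → (0.6434, -0.254258, 0.809042)–(0.6434, 0.254258, 0.809042)  len=0.5085
  (v8,v6,v7) [+--] → (0.6434, -0.254258, -0.809042)–(0.6434, 0.254258, -0.809042)  len=0.5085

Chained into 1 loop(s):
  loop 1: 10 segments, perimeter = 5.5748
Total perimeter = 5.575

loops=1 perimeter=5.575


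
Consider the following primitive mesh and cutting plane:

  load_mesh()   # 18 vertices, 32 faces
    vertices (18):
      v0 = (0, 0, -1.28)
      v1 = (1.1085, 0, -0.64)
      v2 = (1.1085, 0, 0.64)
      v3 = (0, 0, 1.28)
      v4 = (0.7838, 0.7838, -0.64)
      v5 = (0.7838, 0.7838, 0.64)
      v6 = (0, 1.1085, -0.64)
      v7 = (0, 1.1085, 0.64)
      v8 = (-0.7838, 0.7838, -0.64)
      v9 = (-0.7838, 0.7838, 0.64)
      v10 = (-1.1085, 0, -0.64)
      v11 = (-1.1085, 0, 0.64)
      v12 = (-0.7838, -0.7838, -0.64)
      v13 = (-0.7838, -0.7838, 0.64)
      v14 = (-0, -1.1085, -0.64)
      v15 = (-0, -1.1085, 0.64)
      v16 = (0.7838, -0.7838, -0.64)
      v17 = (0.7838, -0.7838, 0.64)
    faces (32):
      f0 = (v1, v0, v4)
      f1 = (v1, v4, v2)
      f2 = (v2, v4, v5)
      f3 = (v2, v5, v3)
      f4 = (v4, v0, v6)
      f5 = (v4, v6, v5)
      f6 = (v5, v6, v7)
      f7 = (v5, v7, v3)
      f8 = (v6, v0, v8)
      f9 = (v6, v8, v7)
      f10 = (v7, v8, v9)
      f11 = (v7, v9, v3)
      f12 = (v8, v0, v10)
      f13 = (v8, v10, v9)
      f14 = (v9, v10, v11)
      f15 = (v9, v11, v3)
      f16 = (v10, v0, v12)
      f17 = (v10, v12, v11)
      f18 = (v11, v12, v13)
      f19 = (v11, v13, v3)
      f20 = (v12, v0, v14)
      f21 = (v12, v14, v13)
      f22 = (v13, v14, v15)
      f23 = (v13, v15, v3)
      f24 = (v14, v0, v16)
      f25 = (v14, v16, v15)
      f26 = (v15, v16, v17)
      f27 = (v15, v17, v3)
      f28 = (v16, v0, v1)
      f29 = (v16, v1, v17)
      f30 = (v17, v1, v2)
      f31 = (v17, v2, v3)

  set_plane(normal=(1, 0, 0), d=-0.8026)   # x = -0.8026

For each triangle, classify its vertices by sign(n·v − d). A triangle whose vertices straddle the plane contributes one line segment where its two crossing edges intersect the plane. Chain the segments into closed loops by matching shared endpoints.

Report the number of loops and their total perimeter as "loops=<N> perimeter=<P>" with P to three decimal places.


Straddling triangles (8 of 32):
  (v8,v0,v10) [++-] → (-0.8026, 0, -0.816613)–(-0.8026, 0.738418, -0.64)  len=0.7592
  (v8,v10,v9) [+-+] → (-0.8026, 0.738418, -0.64)–(-0.8026, 0.738418, 0.565889)  len=1.2059
  (v9,v10,v11) [+--] → (-0.8026, 0.738418, 0.565889)–(-0.8026, 0.738418, 0.64)  len=0.0741
  (v9,v11,v3) [+-+] → (-0.8026, 0.738418, 0.64)–(-0.8026, 0, 0.816613)  len=0.7592
  (v10,v0,v12) [-++] → (-0.8026, 0, -0.816613)–(-0.8026, -0.738418, -0.64)  len=0.7592
  (v10,v12,v11) [-+-] → (-0.8026, -0.738418, -0.64)–(-0.8026, -0.738418, -0.565889)  len=0.0741
  (v11,v12,v13) [-++] → (-0.8026, -0.738418, -0.565889)–(-0.8026, -0.738418, 0.64)  len=1.2059
  (v11,v13,v3) [-++] → (-0.8026, -0.738418, 0.64)–(-0.8026, 0, 0.816613)  len=0.7592

Chained into 1 loop(s):
  loop 1: 8 segments, perimeter = 5.5970
Total perimeter = 5.597

loops=1 perimeter=5.597


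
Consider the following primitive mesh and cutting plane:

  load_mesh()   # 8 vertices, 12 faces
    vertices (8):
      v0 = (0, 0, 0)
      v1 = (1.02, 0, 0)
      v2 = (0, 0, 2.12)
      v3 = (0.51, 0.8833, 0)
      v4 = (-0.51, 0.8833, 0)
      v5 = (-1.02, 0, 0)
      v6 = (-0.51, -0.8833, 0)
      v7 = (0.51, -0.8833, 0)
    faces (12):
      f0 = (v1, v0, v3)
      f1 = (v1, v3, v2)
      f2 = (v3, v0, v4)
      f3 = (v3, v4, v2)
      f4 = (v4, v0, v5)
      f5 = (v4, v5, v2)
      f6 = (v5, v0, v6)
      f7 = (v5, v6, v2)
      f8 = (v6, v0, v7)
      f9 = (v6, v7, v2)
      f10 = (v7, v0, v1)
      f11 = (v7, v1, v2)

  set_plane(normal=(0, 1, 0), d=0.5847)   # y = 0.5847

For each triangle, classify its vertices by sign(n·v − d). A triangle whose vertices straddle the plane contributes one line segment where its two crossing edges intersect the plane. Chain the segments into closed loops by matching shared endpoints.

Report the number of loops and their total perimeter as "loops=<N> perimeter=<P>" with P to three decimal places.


Straddling triangles (6 of 12):
  (v1,v0,v3) [--+] → (0.337594, 0.5847, 0)–(0.682406, 0.5847, 0)  len=0.3448
  (v1,v3,v2) [-+-] → (0.682406, 0.5847, 0)–(0.337594, 0.5847, 0.716667)  len=0.7953
  (v3,v0,v4) [+-+] → (0.337594, 0.5847, 0)–(-0.337594, 0.5847, 0)  len=0.6752
  (v3,v4,v2) [++-] → (-0.337594, 0.5847, 0.716667)–(0.337594, 0.5847, 0.716667)  len=0.6752
  (v4,v0,v5) [+--] → (-0.337594, 0.5847, 0)–(-0.682406, 0.5847, 0)  len=0.3448
  (v4,v5,v2) [+--] → (-0.682406, 0.5847, 0)–(-0.337594, 0.5847, 0.716667)  len=0.7953

Chained into 1 loop(s):
  loop 1: 6 segments, perimeter = 3.6306
Total perimeter = 3.631

loops=1 perimeter=3.631


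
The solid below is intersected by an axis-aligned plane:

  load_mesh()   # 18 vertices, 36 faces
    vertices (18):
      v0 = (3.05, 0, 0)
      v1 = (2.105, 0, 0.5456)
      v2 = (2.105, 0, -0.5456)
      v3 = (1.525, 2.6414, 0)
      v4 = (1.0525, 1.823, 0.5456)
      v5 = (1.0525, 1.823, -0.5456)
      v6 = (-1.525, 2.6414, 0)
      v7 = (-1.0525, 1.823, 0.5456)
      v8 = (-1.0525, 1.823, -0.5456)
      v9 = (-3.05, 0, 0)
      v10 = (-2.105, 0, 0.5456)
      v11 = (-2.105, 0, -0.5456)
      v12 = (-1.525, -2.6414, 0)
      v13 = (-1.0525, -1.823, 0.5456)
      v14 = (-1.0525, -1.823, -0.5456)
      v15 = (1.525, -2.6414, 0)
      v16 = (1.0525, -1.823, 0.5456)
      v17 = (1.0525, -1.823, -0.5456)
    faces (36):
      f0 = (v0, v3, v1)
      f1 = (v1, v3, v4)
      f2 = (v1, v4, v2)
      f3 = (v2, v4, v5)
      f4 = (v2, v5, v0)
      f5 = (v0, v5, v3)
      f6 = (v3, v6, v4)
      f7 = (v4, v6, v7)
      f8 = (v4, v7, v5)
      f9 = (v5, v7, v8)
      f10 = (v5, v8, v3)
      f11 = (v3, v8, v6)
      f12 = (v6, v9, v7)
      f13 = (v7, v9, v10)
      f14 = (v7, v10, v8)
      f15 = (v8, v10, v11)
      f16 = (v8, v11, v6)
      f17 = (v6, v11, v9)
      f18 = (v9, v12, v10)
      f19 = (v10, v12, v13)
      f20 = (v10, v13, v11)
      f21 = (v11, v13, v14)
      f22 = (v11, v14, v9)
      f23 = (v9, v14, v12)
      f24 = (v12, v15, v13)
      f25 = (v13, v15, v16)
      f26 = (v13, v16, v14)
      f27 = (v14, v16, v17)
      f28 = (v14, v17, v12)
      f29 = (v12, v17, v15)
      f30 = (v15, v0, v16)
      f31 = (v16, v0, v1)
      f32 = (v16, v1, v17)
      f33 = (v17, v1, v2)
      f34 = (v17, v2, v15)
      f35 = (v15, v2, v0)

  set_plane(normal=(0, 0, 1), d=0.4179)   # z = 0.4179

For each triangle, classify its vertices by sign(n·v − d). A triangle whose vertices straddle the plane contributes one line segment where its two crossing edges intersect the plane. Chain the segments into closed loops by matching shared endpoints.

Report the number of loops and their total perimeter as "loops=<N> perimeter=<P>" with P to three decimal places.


Straddling triangles (24 of 36):
  (v0,v3,v1) [--+] → (1.96925, 0.618231, 0.4179)–(2.32618, 0, 0.4179)  len=0.7139
  (v1,v3,v4) [+-+] → (1.96925, 0.618231, 0.4179)–(1.16309, 2.01455, 0.4179)  len=1.6123
  (v1,v4,v2) [++-] → (1.17567, 1.60966, 0.4179)–(2.105, 0, 0.4179)  len=1.8587
  (v2,v4,v5) [-+-] → (1.17567, 1.60966, 0.4179)–(1.0525, 1.823, 0.4179)  len=0.2463
  (v3,v6,v4) [--+] → (0.449225, 2.01455, 0.4179)–(1.16309, 2.01455, 0.4179)  len=0.7139
  (v4,v6,v7) [+-+] → (0.449225, 2.01455, 0.4179)–(-1.16309, 2.01455, 0.4179)  len=1.6123
  (v4,v7,v5) [++-] → (-0.806158, 1.823, 0.4179)–(1.0525, 1.823, 0.4179)  len=1.8587
  (v5,v7,v8) [-+-] → (-0.806158, 1.823, 0.4179)–(-1.0525, 1.823, 0.4179)  len=0.2463
  (v6,v9,v7) [--+] → (-1.52002, 1.39632, 0.4179)–(-1.16309, 2.01455, 0.4179)  len=0.7139
  (v7,v9,v10) [+-+] → (-1.52002, 1.39632, 0.4179)–(-2.32618, 0, 0.4179)  len=1.6123
  (v7,v10,v8) [++-] → (-1.98183, 0.21334, 0.4179)–(-1.0525, 1.823, 0.4179)  len=1.8587
  (v8,v10,v11) [-+-] → (-1.98183, 0.21334, 0.4179)–(-2.105, 0, 0.4179)  len=0.2463
  (v9,v12,v10) [--+] → (-1.96925, -0.618231, 0.4179)–(-2.32618, 0, 0.4179)  len=0.7139
  (v10,v12,v13) [+-+] → (-1.96925, -0.618231, 0.4179)–(-1.16309, -2.01455, 0.4179)  len=1.6123
  (v10,v13,v11) [++-] → (-1.17567, -1.60966, 0.4179)–(-2.105, 0, 0.4179)  len=1.8587
  (v11,v13,v14) [-+-] → (-1.17567, -1.60966, 0.4179)–(-1.0525, -1.823, 0.4179)  len=0.2463
  (v12,v15,v13) [--+] → (-0.449225, -2.01455, 0.4179)–(-1.16309, -2.01455, 0.4179)  len=0.7139
  (v13,v15,v16) [+-+] → (-0.449225, -2.01455, 0.4179)–(1.16309, -2.01455, 0.4179)  len=1.6123
  (v13,v16,v14) [++-] → (0.806158, -1.823, 0.4179)–(-1.0525, -1.823, 0.4179)  len=1.8587
  (v14,v16,v17) [-+-] → (0.806158, -1.823, 0.4179)–(1.0525, -1.823, 0.4179)  len=0.2463
  (v15,v0,v16) [--+] → (1.52002, -1.39632, 0.4179)–(1.16309, -2.01455, 0.4179)  len=0.7139
  (v16,v0,v1) [+-+] → (1.52002, -1.39632, 0.4179)–(2.32618, 0, 0.4179)  len=1.6123
  (v16,v1,v17) [++-] → (1.98183, -0.21334, 0.4179)–(1.0525, -1.823, 0.4179)  len=1.8587
  (v17,v1,v2) [-+-] → (1.98183, -0.21334, 0.4179)–(2.105, 0, 0.4179)  len=0.2463

Chained into 2 loop(s):
  loop 1: 12 segments, perimeter = 13.9571
  loop 2: 12 segments, perimeter = 12.6301
Total perimeter = 26.587

loops=2 perimeter=26.587


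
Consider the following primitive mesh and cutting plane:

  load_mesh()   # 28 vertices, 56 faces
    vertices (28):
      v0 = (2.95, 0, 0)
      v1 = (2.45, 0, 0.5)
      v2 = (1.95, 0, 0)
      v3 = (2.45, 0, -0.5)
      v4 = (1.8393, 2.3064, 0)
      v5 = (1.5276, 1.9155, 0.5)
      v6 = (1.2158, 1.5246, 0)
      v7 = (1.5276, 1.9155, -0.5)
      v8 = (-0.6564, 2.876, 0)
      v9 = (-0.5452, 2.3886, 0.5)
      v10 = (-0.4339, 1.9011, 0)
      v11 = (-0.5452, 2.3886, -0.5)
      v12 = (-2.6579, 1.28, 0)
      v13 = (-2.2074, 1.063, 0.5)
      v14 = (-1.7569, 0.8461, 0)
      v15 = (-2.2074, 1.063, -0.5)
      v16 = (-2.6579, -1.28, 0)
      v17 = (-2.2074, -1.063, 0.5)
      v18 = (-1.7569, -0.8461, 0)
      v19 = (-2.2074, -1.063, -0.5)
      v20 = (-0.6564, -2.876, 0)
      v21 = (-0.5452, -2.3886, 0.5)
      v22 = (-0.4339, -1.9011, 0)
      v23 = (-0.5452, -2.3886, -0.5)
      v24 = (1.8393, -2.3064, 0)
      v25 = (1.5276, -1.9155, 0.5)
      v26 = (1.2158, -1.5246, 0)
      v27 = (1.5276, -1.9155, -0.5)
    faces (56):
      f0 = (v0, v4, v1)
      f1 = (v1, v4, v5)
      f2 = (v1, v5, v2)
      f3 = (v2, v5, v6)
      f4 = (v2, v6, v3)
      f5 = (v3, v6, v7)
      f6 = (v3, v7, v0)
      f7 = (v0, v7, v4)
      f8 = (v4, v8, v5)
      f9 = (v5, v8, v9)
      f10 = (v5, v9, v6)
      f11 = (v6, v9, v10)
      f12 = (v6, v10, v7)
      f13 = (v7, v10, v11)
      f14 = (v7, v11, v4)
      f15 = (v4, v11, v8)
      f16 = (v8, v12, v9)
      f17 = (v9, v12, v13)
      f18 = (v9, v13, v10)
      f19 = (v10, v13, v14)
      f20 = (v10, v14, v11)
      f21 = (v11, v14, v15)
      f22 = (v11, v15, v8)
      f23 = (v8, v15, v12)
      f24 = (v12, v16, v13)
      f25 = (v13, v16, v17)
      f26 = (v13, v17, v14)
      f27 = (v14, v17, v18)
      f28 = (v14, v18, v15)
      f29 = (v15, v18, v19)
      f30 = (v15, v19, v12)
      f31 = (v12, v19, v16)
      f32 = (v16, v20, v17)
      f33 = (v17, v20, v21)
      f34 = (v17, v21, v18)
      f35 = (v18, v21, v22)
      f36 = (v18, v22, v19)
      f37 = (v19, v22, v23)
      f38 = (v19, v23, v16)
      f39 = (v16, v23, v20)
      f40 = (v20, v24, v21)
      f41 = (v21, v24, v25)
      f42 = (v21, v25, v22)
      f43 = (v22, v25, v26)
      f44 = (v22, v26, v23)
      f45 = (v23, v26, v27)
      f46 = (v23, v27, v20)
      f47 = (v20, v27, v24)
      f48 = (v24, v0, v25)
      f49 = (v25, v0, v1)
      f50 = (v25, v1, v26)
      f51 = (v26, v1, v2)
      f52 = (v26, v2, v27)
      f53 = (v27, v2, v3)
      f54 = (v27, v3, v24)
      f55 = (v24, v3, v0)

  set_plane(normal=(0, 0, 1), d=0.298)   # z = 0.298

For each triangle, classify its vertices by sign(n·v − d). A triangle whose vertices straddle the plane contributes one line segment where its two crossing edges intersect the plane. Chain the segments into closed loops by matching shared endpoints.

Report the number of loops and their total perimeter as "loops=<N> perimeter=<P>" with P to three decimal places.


Straddling triangles (28 of 56):
  (v0,v4,v1) [--+] → (2.20328, 0.931786, 0.298)–(2.652, 0, 0.298)  len=1.0342
  (v1,v4,v5) [+-+] → (2.20328, 0.931786, 0.298)–(1.65353, 2.07342, 0.298)  len=1.2671
  (v1,v5,v2) [++-] → (1.69825, 1.14164, 0.298)–(2.248, 0, 0.298)  len=1.2671
  (v2,v5,v6) [-+-] → (1.69825, 1.14164, 0.298)–(1.40163, 1.75758, 0.298)  len=0.6836
  (v4,v8,v5) [--+] → (0.645264, 2.30354, 0.298)–(1.65353, 2.07342, 0.298)  len=1.0342
  (v5,v8,v9) [+-+] → (0.645264, 2.30354, 0.298)–(-0.590125, 2.58551, 0.298)  len=1.2672
  (v5,v9,v6) [++-] → (0.166244, 2.03954, 0.298)–(1.40163, 1.75758, 0.298)  len=1.2672
  (v6,v9,v10) [-+-] → (0.166244, 2.03954, 0.298)–(-0.500235, 2.19165, 0.298)  len=0.6836
  (v8,v12,v9) [--+] → (-1.39873, 1.94073, 0.298)–(-0.590125, 2.58551, 0.298)  len=1.0342
  (v9,v12,v13) [+-+] → (-1.39873, 1.94073, 0.298)–(-2.3894, 1.15067, 0.298)  len=1.2671
  (v9,v13,v10) [++-] → (-1.49091, 1.40159, 0.298)–(-0.500235, 2.19165, 0.298)  len=1.2671
  (v10,v13,v14) [-+-] → (-1.49091, 1.40159, 0.298)–(-2.0254, 0.975372, 0.298)  len=0.6836
  (v12,v16,v13) [--+] → (-2.3894, 0.116428, 0.298)–(-2.3894, 1.15067, 0.298)  len=1.0342
  (v13,v16,v17) [+-+] → (-2.3894, 0.116428, 0.298)–(-2.3894, -1.15067, 0.298)  len=1.2671
  (v13,v17,v14) [++-] → (-2.0254, -0.291724, 0.298)–(-2.0254, 0.975372, 0.298)  len=1.2671
  (v14,v17,v18) [-+-] → (-2.0254, -0.291724, 0.298)–(-2.0254, -0.975372, 0.298)  len=0.6836
  (v16,v20,v17) [--+] → (-1.5808, -1.79545, 0.298)–(-2.3894, -1.15067, 0.298)  len=1.0342
  (v17,v20,v21) [+-+] → (-1.5808, -1.79545, 0.298)–(-0.590125, -2.58551, 0.298)  len=1.2671
  (v17,v21,v18) [++-] → (-1.03473, -1.76543, 0.298)–(-2.0254, -0.975372, 0.298)  len=1.2671
  (v18,v21,v22) [-+-] → (-1.03473, -1.76543, 0.298)–(-0.500235, -2.19165, 0.298)  len=0.6836
  (v20,v24,v21) [--+] → (0.418138, -2.35539, 0.298)–(-0.590125, -2.58551, 0.298)  len=1.0342
  (v21,v24,v25) [+-+] → (0.418138, -2.35539, 0.298)–(1.65353, -2.07342, 0.298)  len=1.2672
  (v21,v25,v22) [++-] → (0.735154, -1.90968, 0.298)–(-0.500235, -2.19165, 0.298)  len=1.2672
  (v22,v25,v26) [-+-] → (0.735154, -1.90968, 0.298)–(1.40163, -1.75758, 0.298)  len=0.6836
  (v24,v0,v25) [--+] → (2.10225, -1.14164, 0.298)–(1.65353, -2.07342, 0.298)  len=1.0342
  (v25,v0,v1) [+-+] → (2.10225, -1.14164, 0.298)–(2.652, 0, 0.298)  len=1.2671
  (v25,v1,v26) [++-] → (1.95138, -0.615938, 0.298)–(1.40163, -1.75758, 0.298)  len=1.2671
  (v26,v1,v2) [-+-] → (1.95138, -0.615938, 0.298)–(2.248, 0, 0.298)  len=0.6836

Chained into 2 loop(s):
  loop 1: 14 segments, perimeter = 16.1093
  loop 2: 14 segments, perimeter = 13.6553
Total perimeter = 29.765

loops=2 perimeter=29.765


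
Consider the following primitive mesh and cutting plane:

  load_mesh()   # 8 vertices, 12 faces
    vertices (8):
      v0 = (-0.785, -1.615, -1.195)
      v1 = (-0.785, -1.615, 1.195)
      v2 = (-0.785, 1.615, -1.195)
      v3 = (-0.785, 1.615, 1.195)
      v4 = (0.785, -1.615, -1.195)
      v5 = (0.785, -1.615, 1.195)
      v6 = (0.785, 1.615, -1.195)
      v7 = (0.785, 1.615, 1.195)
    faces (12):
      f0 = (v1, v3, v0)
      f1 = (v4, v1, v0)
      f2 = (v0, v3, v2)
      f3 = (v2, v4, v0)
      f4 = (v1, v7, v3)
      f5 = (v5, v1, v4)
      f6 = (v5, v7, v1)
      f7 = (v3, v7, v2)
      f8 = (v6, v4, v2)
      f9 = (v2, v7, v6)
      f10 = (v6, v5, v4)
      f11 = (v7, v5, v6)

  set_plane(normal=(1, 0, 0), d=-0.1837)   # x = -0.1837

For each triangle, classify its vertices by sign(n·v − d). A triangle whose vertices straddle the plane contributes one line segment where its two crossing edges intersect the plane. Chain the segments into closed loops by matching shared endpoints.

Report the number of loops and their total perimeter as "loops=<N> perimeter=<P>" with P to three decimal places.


Straddling triangles (8 of 12):
  (v4,v1,v0) [+--] → (-0.1837, -1.615, 0.279645)–(-0.1837, -1.615, -1.195)  len=1.4746
  (v2,v4,v0) [-+-] → (-0.1837, 0.377931, -1.195)–(-0.1837, -1.615, -1.195)  len=1.9929
  (v1,v7,v3) [-+-] → (-0.1837, -0.377931, 1.195)–(-0.1837, 1.615, 1.195)  len=1.9929
  (v5,v1,v4) [+-+] → (-0.1837, -1.615, 1.195)–(-0.1837, -1.615, 0.279645)  len=0.9154
  (v5,v7,v1) [++-] → (-0.1837, -0.377931, 1.195)–(-0.1837, -1.615, 1.195)  len=1.2371
  (v3,v7,v2) [-+-] → (-0.1837, 1.615, 1.195)–(-0.1837, 1.615, -0.279645)  len=1.4746
  (v6,v4,v2) [++-] → (-0.1837, 0.377931, -1.195)–(-0.1837, 1.615, -1.195)  len=1.2371
  (v2,v7,v6) [-++] → (-0.1837, 1.615, -0.279645)–(-0.1837, 1.615, -1.195)  len=0.9154

Chained into 1 loop(s):
  loop 1: 8 segments, perimeter = 11.2400
Total perimeter = 11.240

loops=1 perimeter=11.240


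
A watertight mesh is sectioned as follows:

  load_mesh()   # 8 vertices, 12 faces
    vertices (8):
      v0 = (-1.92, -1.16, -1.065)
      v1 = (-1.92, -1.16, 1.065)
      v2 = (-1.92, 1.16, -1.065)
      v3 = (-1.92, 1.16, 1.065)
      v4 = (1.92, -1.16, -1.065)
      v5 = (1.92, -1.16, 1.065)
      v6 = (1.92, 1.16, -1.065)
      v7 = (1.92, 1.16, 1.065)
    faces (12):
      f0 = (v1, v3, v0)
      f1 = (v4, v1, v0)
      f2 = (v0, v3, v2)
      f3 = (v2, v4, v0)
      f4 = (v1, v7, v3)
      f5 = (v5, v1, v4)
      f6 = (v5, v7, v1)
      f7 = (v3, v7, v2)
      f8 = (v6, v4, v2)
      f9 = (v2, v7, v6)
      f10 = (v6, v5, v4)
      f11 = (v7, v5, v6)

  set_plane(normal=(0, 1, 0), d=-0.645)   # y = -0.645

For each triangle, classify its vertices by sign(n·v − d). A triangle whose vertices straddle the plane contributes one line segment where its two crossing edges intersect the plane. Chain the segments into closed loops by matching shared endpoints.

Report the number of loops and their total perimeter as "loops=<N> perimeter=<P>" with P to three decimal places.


Straddling triangles (8 of 12):
  (v1,v3,v0) [-+-] → (-1.92, -0.645, 1.065)–(-1.92, -0.645, -0.592177)  len=1.6572
  (v0,v3,v2) [-++] → (-1.92, -0.645, -0.592177)–(-1.92, -0.645, -1.065)  len=0.4728
  (v2,v4,v0) [+--] → (1.06759, -0.645, -1.065)–(-1.92, -0.645, -1.065)  len=2.9876
  (v1,v7,v3) [-++] → (-1.06759, -0.645, 1.065)–(-1.92, -0.645, 1.065)  len=0.8524
  (v5,v7,v1) [-+-] → (1.92, -0.645, 1.065)–(-1.06759, -0.645, 1.065)  len=2.9876
  (v6,v4,v2) [+-+] → (1.92, -0.645, -1.065)–(1.06759, -0.645, -1.065)  len=0.8524
  (v6,v5,v4) [+--] → (1.92, -0.645, 0.592177)–(1.92, -0.645, -1.065)  len=1.6572
  (v7,v5,v6) [+-+] → (1.92, -0.645, 1.065)–(1.92, -0.645, 0.592177)  len=0.4728

Chained into 1 loop(s):
  loop 1: 8 segments, perimeter = 11.9400
Total perimeter = 11.940

loops=1 perimeter=11.940


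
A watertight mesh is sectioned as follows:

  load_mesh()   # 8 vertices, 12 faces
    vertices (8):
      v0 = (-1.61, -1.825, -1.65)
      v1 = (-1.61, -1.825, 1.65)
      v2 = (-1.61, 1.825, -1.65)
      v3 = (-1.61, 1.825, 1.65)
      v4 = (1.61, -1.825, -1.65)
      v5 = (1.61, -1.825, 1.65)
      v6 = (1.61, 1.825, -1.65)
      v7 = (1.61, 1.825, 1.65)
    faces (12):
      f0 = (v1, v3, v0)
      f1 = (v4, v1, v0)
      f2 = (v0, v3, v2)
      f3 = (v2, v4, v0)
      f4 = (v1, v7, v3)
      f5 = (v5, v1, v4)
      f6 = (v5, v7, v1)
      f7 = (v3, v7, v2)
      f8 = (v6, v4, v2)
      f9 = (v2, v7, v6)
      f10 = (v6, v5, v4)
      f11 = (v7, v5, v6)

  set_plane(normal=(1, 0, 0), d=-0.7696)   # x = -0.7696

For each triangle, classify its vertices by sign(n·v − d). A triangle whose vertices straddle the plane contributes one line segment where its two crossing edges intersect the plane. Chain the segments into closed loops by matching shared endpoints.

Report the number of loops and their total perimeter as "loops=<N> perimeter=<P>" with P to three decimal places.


loops=1 perimeter=13.900

Straddling triangles (8 of 12):
  (v4,v1,v0) [+--] → (-0.7696, -1.825, 0.78872)–(-0.7696, -1.825, -1.65)  len=2.4387
  (v2,v4,v0) [-+-] → (-0.7696, 0.872373, -1.65)–(-0.7696, -1.825, -1.65)  len=2.6974
  (v1,v7,v3) [-+-] → (-0.7696, -0.872373, 1.65)–(-0.7696, 1.825, 1.65)  len=2.6974
  (v5,v1,v4) [+-+] → (-0.7696, -1.825, 1.65)–(-0.7696, -1.825, 0.78872)  len=0.8613
  (v5,v7,v1) [++-] → (-0.7696, -0.872373, 1.65)–(-0.7696, -1.825, 1.65)  len=0.9526
  (v3,v7,v2) [-+-] → (-0.7696, 1.825, 1.65)–(-0.7696, 1.825, -0.78872)  len=2.4387
  (v6,v4,v2) [++-] → (-0.7696, 0.872373, -1.65)–(-0.7696, 1.825, -1.65)  len=0.9526
  (v2,v7,v6) [-++] → (-0.7696, 1.825, -0.78872)–(-0.7696, 1.825, -1.65)  len=0.8613

Chained into 1 loop(s):
  loop 1: 8 segments, perimeter = 13.9000
Total perimeter = 13.900


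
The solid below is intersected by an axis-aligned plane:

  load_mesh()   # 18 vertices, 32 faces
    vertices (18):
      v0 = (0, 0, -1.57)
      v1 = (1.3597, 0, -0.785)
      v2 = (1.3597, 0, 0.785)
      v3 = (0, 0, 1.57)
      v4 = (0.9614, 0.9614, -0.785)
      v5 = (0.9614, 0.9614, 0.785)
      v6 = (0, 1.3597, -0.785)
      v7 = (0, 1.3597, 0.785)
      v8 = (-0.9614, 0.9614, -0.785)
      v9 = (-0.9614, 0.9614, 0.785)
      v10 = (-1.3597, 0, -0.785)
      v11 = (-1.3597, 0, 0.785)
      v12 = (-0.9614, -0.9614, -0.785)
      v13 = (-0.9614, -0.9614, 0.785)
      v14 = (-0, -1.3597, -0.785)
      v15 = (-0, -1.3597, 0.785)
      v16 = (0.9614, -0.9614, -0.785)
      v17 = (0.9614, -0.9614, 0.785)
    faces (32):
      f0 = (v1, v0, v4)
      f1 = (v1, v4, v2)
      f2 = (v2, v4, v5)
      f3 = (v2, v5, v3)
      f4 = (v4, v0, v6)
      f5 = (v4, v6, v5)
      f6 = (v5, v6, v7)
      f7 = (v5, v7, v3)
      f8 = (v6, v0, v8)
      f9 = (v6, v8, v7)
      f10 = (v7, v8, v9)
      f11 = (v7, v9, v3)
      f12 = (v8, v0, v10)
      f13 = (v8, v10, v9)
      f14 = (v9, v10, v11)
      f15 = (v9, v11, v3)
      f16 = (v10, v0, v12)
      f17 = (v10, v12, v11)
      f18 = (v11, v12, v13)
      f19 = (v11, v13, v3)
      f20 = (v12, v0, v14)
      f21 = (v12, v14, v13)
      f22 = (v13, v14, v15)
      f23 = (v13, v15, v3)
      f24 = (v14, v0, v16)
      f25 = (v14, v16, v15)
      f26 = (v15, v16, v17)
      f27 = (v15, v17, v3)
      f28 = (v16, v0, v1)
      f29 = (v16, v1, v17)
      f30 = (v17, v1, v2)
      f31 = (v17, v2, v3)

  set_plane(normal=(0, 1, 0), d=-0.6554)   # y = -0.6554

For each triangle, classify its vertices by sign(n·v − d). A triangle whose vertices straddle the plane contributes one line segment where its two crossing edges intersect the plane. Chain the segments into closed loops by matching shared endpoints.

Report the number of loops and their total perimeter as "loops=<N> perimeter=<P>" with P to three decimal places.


loops=1 perimeter=7.834

Straddling triangles (12 of 32):
  (v10,v0,v12) [++-] → (-0.6554, -0.6554, -1.03485)–(-1.08817, -0.6554, -0.785)  len=0.4997
  (v10,v12,v11) [+-+] → (-1.08817, -0.6554, -0.785)–(-1.08817, -0.6554, -0.285291)  len=0.4997
  (v11,v12,v13) [+--] → (-1.08817, -0.6554, -0.285291)–(-1.08817, -0.6554, 0.785)  len=1.0703
  (v11,v13,v3) [+-+] → (-1.08817, -0.6554, 0.785)–(-0.6554, -0.6554, 1.03485)  len=0.4997
  (v12,v0,v14) [-+-] → (-0.6554, -0.6554, -1.03485)–(0, -0.6554, -1.19162)  len=0.6739
  (v13,v15,v3) [--+] → (0, -0.6554, 1.19162)–(-0.6554, -0.6554, 1.03485)  len=0.6739
  (v14,v0,v16) [-+-] → (0, -0.6554, -1.19162)–(0.6554, -0.6554, -1.03485)  len=0.6739
  (v15,v17,v3) [--+] → (0.6554, -0.6554, 1.03485)–(0, -0.6554, 1.19162)  len=0.6739
  (v16,v0,v1) [-++] → (0.6554, -0.6554, -1.03485)–(1.08817, -0.6554, -0.785)  len=0.4997
  (v16,v1,v17) [-+-] → (1.08817, -0.6554, -0.785)–(1.08817, -0.6554, 0.285291)  len=1.0703
  (v17,v1,v2) [-++] → (1.08817, -0.6554, 0.285291)–(1.08817, -0.6554, 0.785)  len=0.4997
  (v17,v2,v3) [-++] → (1.08817, -0.6554, 0.785)–(0.6554, -0.6554, 1.03485)  len=0.4997

Chained into 1 loop(s):
  loop 1: 12 segments, perimeter = 7.8344
Total perimeter = 7.834


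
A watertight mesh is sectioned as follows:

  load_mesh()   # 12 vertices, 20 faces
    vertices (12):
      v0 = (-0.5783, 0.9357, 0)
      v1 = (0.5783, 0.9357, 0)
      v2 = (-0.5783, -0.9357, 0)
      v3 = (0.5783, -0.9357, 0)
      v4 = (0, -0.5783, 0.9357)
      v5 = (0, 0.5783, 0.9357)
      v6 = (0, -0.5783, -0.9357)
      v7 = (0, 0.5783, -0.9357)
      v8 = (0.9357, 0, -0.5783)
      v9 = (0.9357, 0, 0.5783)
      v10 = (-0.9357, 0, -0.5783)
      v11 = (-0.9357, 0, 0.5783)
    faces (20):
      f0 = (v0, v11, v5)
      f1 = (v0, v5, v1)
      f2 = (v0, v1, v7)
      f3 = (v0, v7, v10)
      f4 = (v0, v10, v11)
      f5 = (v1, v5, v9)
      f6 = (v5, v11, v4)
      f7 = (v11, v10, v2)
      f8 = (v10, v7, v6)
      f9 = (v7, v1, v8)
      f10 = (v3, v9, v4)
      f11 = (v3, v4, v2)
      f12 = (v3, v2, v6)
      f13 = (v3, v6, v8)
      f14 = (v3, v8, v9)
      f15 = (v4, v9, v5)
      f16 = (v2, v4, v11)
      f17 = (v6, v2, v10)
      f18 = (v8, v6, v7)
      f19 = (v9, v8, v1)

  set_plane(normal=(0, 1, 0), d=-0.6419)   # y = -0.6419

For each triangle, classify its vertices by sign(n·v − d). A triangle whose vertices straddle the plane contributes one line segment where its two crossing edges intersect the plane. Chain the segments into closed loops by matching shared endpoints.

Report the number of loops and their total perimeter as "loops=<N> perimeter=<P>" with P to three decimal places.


Straddling triangles (8 of 20):
  (v11,v10,v2) [++-] → (-0.69052, -0.6419, -0.18158)–(-0.69052, -0.6419, 0.18158)  len=0.3632
  (v3,v9,v4) [-++] → (0.69052, -0.6419, 0.18158)–(0.10291, -0.6419, 0.76919)  len=0.8310
  (v3,v4,v2) [-+-] → (0.10291, -0.6419, 0.76919)–(-0.10291, -0.6419, 0.76919)  len=0.2058
  (v3,v2,v6) [--+] → (-0.10291, -0.6419, -0.76919)–(0.10291, -0.6419, -0.76919)  len=0.2058
  (v3,v6,v8) [-++] → (0.10291, -0.6419, -0.76919)–(0.69052, -0.6419, -0.18158)  len=0.8310
  (v3,v8,v9) [-++] → (0.69052, -0.6419, -0.18158)–(0.69052, -0.6419, 0.18158)  len=0.3632
  (v2,v4,v11) [-++] → (-0.10291, -0.6419, 0.76919)–(-0.69052, -0.6419, 0.18158)  len=0.8310
  (v6,v2,v10) [+-+] → (-0.10291, -0.6419, -0.76919)–(-0.69052, -0.6419, -0.18158)  len=0.8310

Chained into 1 loop(s):
  loop 1: 8 segments, perimeter = 4.4620
Total perimeter = 4.462

loops=1 perimeter=4.462
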